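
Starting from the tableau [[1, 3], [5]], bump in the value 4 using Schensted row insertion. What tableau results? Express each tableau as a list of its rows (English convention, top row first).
4 is larger than every entry of row 1, so it is appended to row 1. The new tableau is [[1, 3, 4], [5]].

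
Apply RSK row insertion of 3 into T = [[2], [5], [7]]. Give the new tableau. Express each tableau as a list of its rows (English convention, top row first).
[[2, 3], [5], [7]]

3 is larger than every entry of row 1, so it is appended to row 1. The new tableau is [[2, 3], [5], [7]].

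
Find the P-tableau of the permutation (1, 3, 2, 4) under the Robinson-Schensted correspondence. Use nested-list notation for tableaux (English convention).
After inserting 1: P = [[1]].
After inserting 3: P = [[1, 3]].
After inserting 2: P = [[1, 2], [3]].
After inserting 4: P = [[1, 2, 4], [3]].

So P = [[1, 2, 4], [3]].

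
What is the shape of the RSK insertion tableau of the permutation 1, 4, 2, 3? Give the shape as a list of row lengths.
Row-insert each entry into an empty tableau.

After inserting 1: P = [[1]].
After inserting 4: P = [[1, 4]].
After inserting 2: P = [[1, 2], [4]].
After inserting 3: P = [[1, 2, 3], [4]].

The final insertion tableau P = [[1, 2, 3], [4]] has shape [3, 1].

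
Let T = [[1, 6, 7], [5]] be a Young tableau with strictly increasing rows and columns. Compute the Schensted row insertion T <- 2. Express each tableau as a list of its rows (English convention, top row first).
In row 1, 2 replaces 6 (the leftmost entry greater than 2); 6 is bumped to row 2. 6 is appended to row 2. The new tableau is [[1, 2, 7], [5, 6]].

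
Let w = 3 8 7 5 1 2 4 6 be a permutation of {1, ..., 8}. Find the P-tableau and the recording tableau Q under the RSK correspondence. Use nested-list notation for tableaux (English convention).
P = [[1, 2, 4, 6], [3, 5], [7], [8]], Q = [[1, 2, 7, 8], [3, 6], [4], [5]]

Insert each entry of the permutation into P by Schensted row insertion, recording in Q the position of each new cell.

Insert 3: appended to row 1. P = [[3]].
Insert 8: appended to row 1. P = [[3, 8]].
Insert 7: 7 bumps 8 from row 1; 8 starts row 2. P = [[3, 7], [8]].
Insert 5: 5 bumps 7 from row 1; 7 bumps 8 from row 2; 8 starts row 3. P = [[3, 5], [7], [8]].
Insert 1: 1 bumps 3 from row 1; 3 bumps 7 from row 2; 7 bumps 8 from row 3; 8 starts row 4. P = [[1, 5], [3], [7], [8]].
Insert 2: 2 bumps 5 from row 1; 5 appends to row 2. P = [[1, 2], [3, 5], [7], [8]].
Insert 4: appended to row 1. P = [[1, 2, 4], [3, 5], [7], [8]].
Insert 6: appended to row 1. P = [[1, 2, 4, 6], [3, 5], [7], [8]].

So P = [[1, 2, 4, 6], [3, 5], [7], [8]], Q = [[1, 2, 7, 8], [3, 6], [4], [5]].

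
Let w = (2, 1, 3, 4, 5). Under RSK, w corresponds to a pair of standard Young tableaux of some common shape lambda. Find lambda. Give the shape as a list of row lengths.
Row-insert each entry into an empty tableau.

After inserting 2: P = [[2]].
After inserting 1: P = [[1], [2]].
After inserting 3: P = [[1, 3], [2]].
After inserting 4: P = [[1, 3, 4], [2]].
After inserting 5: P = [[1, 3, 4, 5], [2]].

The final insertion tableau P = [[1, 3, 4, 5], [2]] has shape [4, 1].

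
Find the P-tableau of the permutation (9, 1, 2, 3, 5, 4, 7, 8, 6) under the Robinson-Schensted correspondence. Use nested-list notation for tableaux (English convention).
P = [[1, 2, 3, 4, 6, 8], [5, 7], [9]]

After inserting 9: P = [[9]].
After inserting 1: P = [[1], [9]].
After inserting 2: P = [[1, 2], [9]].
After inserting 3: P = [[1, 2, 3], [9]].
After inserting 5: P = [[1, 2, 3, 5], [9]].
After inserting 4: P = [[1, 2, 3, 4], [5], [9]].
After inserting 7: P = [[1, 2, 3, 4, 7], [5], [9]].
After inserting 8: P = [[1, 2, 3, 4, 7, 8], [5], [9]].
After inserting 6: P = [[1, 2, 3, 4, 6, 8], [5, 7], [9]].

So P = [[1, 2, 3, 4, 6, 8], [5, 7], [9]].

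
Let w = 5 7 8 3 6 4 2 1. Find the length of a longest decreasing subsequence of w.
5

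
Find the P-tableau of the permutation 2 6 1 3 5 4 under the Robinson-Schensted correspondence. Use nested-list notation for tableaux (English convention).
P = [[1, 3, 4], [2, 5], [6]]

Insert 2: appended to row 1. P = [[2]].
Insert 6: appended to row 1. P = [[2, 6]].
Insert 1: 1 bumps 2 from row 1; 2 starts row 2. P = [[1, 6], [2]].
Insert 3: 3 bumps 6 from row 1; 6 appends to row 2. P = [[1, 3], [2, 6]].
Insert 5: appended to row 1. P = [[1, 3, 5], [2, 6]].
Insert 4: 4 bumps 5 from row 1; 5 bumps 6 from row 2; 6 starts row 3. P = [[1, 3, 4], [2, 5], [6]].

So P = [[1, 3, 4], [2, 5], [6]].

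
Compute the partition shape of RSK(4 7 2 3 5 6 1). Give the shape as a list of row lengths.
[4, 2, 1]

Row-insert each entry into an empty tableau.

After inserting 4: P = [[4]].
After inserting 7: P = [[4, 7]].
After inserting 2: P = [[2, 7], [4]].
After inserting 3: P = [[2, 3], [4, 7]].
After inserting 5: P = [[2, 3, 5], [4, 7]].
After inserting 6: P = [[2, 3, 5, 6], [4, 7]].
After inserting 1: P = [[1, 3, 5, 6], [2, 7], [4]].

The final insertion tableau P = [[1, 3, 5, 6], [2, 7], [4]] has shape [4, 2, 1].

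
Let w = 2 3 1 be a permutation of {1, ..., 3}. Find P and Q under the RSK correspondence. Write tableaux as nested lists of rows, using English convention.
Insert each entry of the permutation into P by Schensted row insertion, recording in Q the position of each new cell.

Insert 2: appended to row 1. P = [[2]], Q = [[1]].
Insert 3: appended to row 1. P = [[2, 3]], Q = [[1, 2]].
Insert 1: 1 bumps 2 from row 1; 2 starts row 2. P = [[1, 3], [2]], Q = [[1, 2], [3]].

So P = [[1, 3], [2]], Q = [[1, 2], [3]].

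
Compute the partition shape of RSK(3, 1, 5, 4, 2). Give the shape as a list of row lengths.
Row-insert each entry into an empty tableau.

After inserting 3: P = [[3]].
After inserting 1: P = [[1], [3]].
After inserting 5: P = [[1, 5], [3]].
After inserting 4: P = [[1, 4], [3, 5]].
After inserting 2: P = [[1, 2], [3, 4], [5]].

The final insertion tableau P = [[1, 2], [3, 4], [5]] has shape [2, 2, 1].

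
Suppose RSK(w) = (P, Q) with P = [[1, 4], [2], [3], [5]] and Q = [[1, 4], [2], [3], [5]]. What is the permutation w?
5 3 2 4 1

Reverse the RSK construction: for i from n down to 1, find the cell of Q containing i, remove the entry at that cell from P, and reverse-bump it up through P; the value ejected from row 1 is w(i).

Step i=5: Q has 5 at row 4, column 1; remove 5 from row 4 of P and reverse-bump: 5 enters row 3 and ejects 3; 3 enters row 2 and ejects 2; 2 enters row 1 and ejects 1. So w(5) = 1. P is now [[2, 4], [3], [5]].
Step i=4: Q has 4 at row 1, column 2; remove that cell from P, ejecting 4. So w(4) = 4. P is now [[2], [3], [5]].
Step i=3: Q has 3 at row 3, column 1; remove 5 from row 3 of P and reverse-bump: 5 enters row 2 and ejects 3; 3 enters row 1 and ejects 2. So w(3) = 2. P is now [[3], [5]].
Step i=2: Q has 2 at row 2, column 1; remove 5 from row 2 of P and reverse-bump: 5 enters row 1 and ejects 3. So w(2) = 3. P is now [[5]].
Step i=1: Q has 1 at row 1, column 1; remove that cell from P, ejecting 5. So w(1) = 5. P is now [].

So w = 5 3 2 4 1.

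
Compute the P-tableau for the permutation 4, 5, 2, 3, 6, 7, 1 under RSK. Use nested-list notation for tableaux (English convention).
Insert 4: appended to row 1. P = [[4]].
Insert 5: appended to row 1. P = [[4, 5]].
Insert 2: 2 bumps 4 from row 1; 4 starts row 2. P = [[2, 5], [4]].
Insert 3: 3 bumps 5 from row 1; 5 appends to row 2. P = [[2, 3], [4, 5]].
Insert 6: appended to row 1. P = [[2, 3, 6], [4, 5]].
Insert 7: appended to row 1. P = [[2, 3, 6, 7], [4, 5]].
Insert 1: 1 bumps 2 from row 1; 2 bumps 4 from row 2; 4 starts row 3. P = [[1, 3, 6, 7], [2, 5], [4]].

So P = [[1, 3, 6, 7], [2, 5], [4]].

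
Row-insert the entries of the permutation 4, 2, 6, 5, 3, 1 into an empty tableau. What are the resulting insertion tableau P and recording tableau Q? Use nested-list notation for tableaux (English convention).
Insert each entry of the permutation into P by Schensted row insertion, recording in Q the position of each new cell.

Insert 4: appended to row 1. P = [[4]], Q = [[1]].
Insert 2: 2 bumps 4 from row 1; 4 starts row 2. P = [[2], [4]], Q = [[1], [2]].
Insert 6: appended to row 1. P = [[2, 6], [4]], Q = [[1, 3], [2]].
Insert 5: 5 bumps 6 from row 1; 6 appends to row 2. P = [[2, 5], [4, 6]], Q = [[1, 3], [2, 4]].
Insert 3: 3 bumps 5 from row 1; 5 bumps 6 from row 2; 6 starts row 3. P = [[2, 3], [4, 5], [6]], Q = [[1, 3], [2, 4], [5]].
Insert 1: 1 bumps 2 from row 1; 2 bumps 4 from row 2; 4 bumps 6 from row 3; 6 starts row 4. P = [[1, 3], [2, 5], [4], [6]], Q = [[1, 3], [2, 4], [5], [6]].

So P = [[1, 3], [2, 5], [4], [6]], Q = [[1, 3], [2, 4], [5], [6]].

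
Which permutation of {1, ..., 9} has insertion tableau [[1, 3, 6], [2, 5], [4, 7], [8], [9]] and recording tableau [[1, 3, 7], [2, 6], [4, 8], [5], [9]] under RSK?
Reverse RSK: for i = n, n-1, ..., 1, locate i in Q, remove the corresponding corner cell from P, and reverse-bump its entry up through P; the value ejected from row 1 is w(i).

So w = 9 4 8 2 1 5 7 6 3.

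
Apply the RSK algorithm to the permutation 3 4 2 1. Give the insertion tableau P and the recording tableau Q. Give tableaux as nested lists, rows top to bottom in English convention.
Insert each entry of the permutation into P by Schensted row insertion, recording in Q the position of each new cell.

After inserting 3: P = [[3]].
After inserting 4: P = [[3, 4]].
After inserting 2: P = [[2, 4], [3]].
After inserting 1: P = [[1, 4], [2], [3]].

So P = [[1, 4], [2], [3]], Q = [[1, 2], [3], [4]].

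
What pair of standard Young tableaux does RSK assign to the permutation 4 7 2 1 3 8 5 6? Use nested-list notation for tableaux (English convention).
P = [[1, 3, 5, 6], [2, 7, 8], [4]], Q = [[1, 2, 6, 8], [3, 5, 7], [4]]

Insert each entry of the permutation into P by Schensted row insertion, recording in Q the position of each new cell.

Insert 4: appended to row 1. P = [[4]].
Insert 7: appended to row 1. P = [[4, 7]].
Insert 2: 2 bumps 4 from row 1; 4 starts row 2. P = [[2, 7], [4]].
Insert 1: 1 bumps 2 from row 1; 2 bumps 4 from row 2; 4 starts row 3. P = [[1, 7], [2], [4]].
Insert 3: 3 bumps 7 from row 1; 7 appends to row 2. P = [[1, 3], [2, 7], [4]].
Insert 8: appended to row 1. P = [[1, 3, 8], [2, 7], [4]].
Insert 5: 5 bumps 8 from row 1; 8 appends to row 2. P = [[1, 3, 5], [2, 7, 8], [4]].
Insert 6: appended to row 1. P = [[1, 3, 5, 6], [2, 7, 8], [4]].

So P = [[1, 3, 5, 6], [2, 7, 8], [4]], Q = [[1, 2, 6, 8], [3, 5, 7], [4]].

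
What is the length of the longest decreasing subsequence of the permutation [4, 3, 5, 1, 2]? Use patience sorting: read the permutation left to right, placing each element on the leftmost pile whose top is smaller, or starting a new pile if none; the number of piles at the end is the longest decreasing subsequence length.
4: new pile. tops = [4]
3: new pile. tops = [4, 3]
5: onto pile 1 (replacing 4). tops = [5, 3]
1: new pile. tops = [5, 3, 1]
2: onto pile 3 (replacing 1). tops = [5, 3, 2]

3 piles, so the longest decreasing subsequence has length 3.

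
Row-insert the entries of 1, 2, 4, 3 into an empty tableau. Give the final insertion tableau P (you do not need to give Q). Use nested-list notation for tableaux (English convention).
Insert 1: appended to row 1. P = [[1]].
Insert 2: appended to row 1. P = [[1, 2]].
Insert 4: appended to row 1. P = [[1, 2, 4]].
Insert 3: 3 bumps 4 from row 1; 4 starts row 2. P = [[1, 2, 3], [4]].

So P = [[1, 2, 3], [4]].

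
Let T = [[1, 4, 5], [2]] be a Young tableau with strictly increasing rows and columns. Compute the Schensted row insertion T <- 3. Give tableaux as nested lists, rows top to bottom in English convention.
[[1, 3, 5], [2, 4]]

In row 1, 3 replaces 4 (the leftmost entry greater than 3); 4 is bumped to row 2. 4 is appended to row 2. The new tableau is [[1, 3, 5], [2, 4]].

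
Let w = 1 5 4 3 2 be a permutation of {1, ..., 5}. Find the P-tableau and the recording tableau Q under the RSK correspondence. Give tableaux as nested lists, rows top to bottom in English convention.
P = [[1, 2], [3], [4], [5]], Q = [[1, 2], [3], [4], [5]]

Insert each entry of the permutation into P by Schensted row insertion, recording in Q the position of each new cell.

Insert 1: appended to row 1. P = [[1]].
Insert 5: appended to row 1. P = [[1, 5]].
Insert 4: 4 bumps 5 from row 1; 5 starts row 2. P = [[1, 4], [5]].
Insert 3: 3 bumps 4 from row 1; 4 bumps 5 from row 2; 5 starts row 3. P = [[1, 3], [4], [5]].
Insert 2: 2 bumps 3 from row 1; 3 bumps 4 from row 2; 4 bumps 5 from row 3; 5 starts row 4. P = [[1, 2], [3], [4], [5]].

So P = [[1, 2], [3], [4], [5]], Q = [[1, 2], [3], [4], [5]].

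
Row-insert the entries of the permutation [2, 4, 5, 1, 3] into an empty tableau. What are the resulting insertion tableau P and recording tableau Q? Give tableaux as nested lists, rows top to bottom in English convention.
Insert each entry of the permutation into P by Schensted row insertion, recording in Q the position of each new cell.

Insert 2: appended to row 1. P = [[2]].
Insert 4: appended to row 1. P = [[2, 4]].
Insert 5: appended to row 1. P = [[2, 4, 5]].
Insert 1: 1 bumps 2 from row 1; 2 starts row 2. P = [[1, 4, 5], [2]].
Insert 3: 3 bumps 4 from row 1; 4 appends to row 2. P = [[1, 3, 5], [2, 4]].

So P = [[1, 3, 5], [2, 4]], Q = [[1, 2, 3], [4, 5]].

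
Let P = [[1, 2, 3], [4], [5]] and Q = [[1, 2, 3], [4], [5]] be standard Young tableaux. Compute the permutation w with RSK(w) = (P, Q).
Reverse the RSK construction: for i from n down to 1, find the cell of Q containing i, remove the entry at that cell from P, and reverse-bump it up through P; the value ejected from row 1 is w(i).

Step i=5: Q has 5 at row 3, column 1; remove 5 from row 3 of P and reverse-bump: 5 enters row 2 and ejects 4; 4 enters row 1 and ejects 3. So w(5) = 3. P is now [[1, 2, 4], [5]].
Step i=4: Q has 4 at row 2, column 1; remove 5 from row 2 of P and reverse-bump: 5 enters row 1 and ejects 4. So w(4) = 4. P is now [[1, 2, 5]].
Step i=3: Q has 3 at row 1, column 3; remove that cell from P, ejecting 5. So w(3) = 5. P is now [[1, 2]].
Step i=2: Q has 2 at row 1, column 2; remove that cell from P, ejecting 2. So w(2) = 2. P is now [[1]].
Step i=1: Q has 1 at row 1, column 1; remove that cell from P, ejecting 1. So w(1) = 1. P is now [].

So w = 1 2 5 4 3.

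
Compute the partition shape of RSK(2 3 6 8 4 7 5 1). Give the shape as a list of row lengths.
[4, 2, 1, 1]

Row-insert each entry into an empty tableau.

After inserting 2: P = [[2]].
After inserting 3: P = [[2, 3]].
After inserting 6: P = [[2, 3, 6]].
After inserting 8: P = [[2, 3, 6, 8]].
After inserting 4: P = [[2, 3, 4, 8], [6]].
After inserting 7: P = [[2, 3, 4, 7], [6, 8]].
After inserting 5: P = [[2, 3, 4, 5], [6, 7], [8]].
After inserting 1: P = [[1, 3, 4, 5], [2, 7], [6], [8]].

The final insertion tableau P = [[1, 3, 4, 5], [2, 7], [6], [8]] has shape [4, 2, 1, 1].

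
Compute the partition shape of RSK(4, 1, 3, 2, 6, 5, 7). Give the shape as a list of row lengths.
Row-insert each entry into an empty tableau.

After inserting 4: P = [[4]].
After inserting 1: P = [[1], [4]].
After inserting 3: P = [[1, 3], [4]].
After inserting 2: P = [[1, 2], [3], [4]].
After inserting 6: P = [[1, 2, 6], [3], [4]].
After inserting 5: P = [[1, 2, 5], [3, 6], [4]].
After inserting 7: P = [[1, 2, 5, 7], [3, 6], [4]].

The final insertion tableau P = [[1, 2, 5, 7], [3, 6], [4]] has shape [4, 2, 1].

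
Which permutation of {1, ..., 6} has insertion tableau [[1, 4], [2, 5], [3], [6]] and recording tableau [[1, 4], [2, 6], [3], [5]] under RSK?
6 3 2 5 1 4

Reverse the RSK construction: for i from n down to 1, find the cell of Q containing i, remove the entry at that cell from P, and reverse-bump it up through P; the value ejected from row 1 is w(i).

Step i=6: Q has 6 at row 2, column 2; remove 5 from row 2 of P and reverse-bump: 5 enters row 1 and ejects 4. So w(6) = 4. P is now [[1, 5], [2], [3], [6]].
Step i=5: Q has 5 at row 4, column 1; remove 6 from row 4 of P and reverse-bump: 6 enters row 3 and ejects 3; 3 enters row 2 and ejects 2; 2 enters row 1 and ejects 1. So w(5) = 1. P is now [[2, 5], [3], [6]].
Step i=4: Q has 4 at row 1, column 2; remove that cell from P, ejecting 5. So w(4) = 5. P is now [[2], [3], [6]].
Step i=3: Q has 3 at row 3, column 1; remove 6 from row 3 of P and reverse-bump: 6 enters row 2 and ejects 3; 3 enters row 1 and ejects 2. So w(3) = 2. P is now [[3], [6]].
Step i=2: Q has 2 at row 2, column 1; remove 6 from row 2 of P and reverse-bump: 6 enters row 1 and ejects 3. So w(2) = 3. P is now [[6]].
Step i=1: Q has 1 at row 1, column 1; remove that cell from P, ejecting 6. So w(1) = 6. P is now [].

So w = 6 3 2 5 1 4.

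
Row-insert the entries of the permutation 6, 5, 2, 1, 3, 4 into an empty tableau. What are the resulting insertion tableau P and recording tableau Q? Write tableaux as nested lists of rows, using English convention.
Insert each entry of the permutation into P by Schensted row insertion, recording in Q the position of each new cell.

Insert 6: appended to row 1. P = [[6]], Q = [[1]].
Insert 5: 5 bumps 6 from row 1; 6 starts row 2. P = [[5], [6]], Q = [[1], [2]].
Insert 2: 2 bumps 5 from row 1; 5 bumps 6 from row 2; 6 starts row 3. P = [[2], [5], [6]], Q = [[1], [2], [3]].
Insert 1: 1 bumps 2 from row 1; 2 bumps 5 from row 2; 5 bumps 6 from row 3; 6 starts row 4. P = [[1], [2], [5], [6]], Q = [[1], [2], [3], [4]].
Insert 3: appended to row 1. P = [[1, 3], [2], [5], [6]], Q = [[1, 5], [2], [3], [4]].
Insert 4: appended to row 1. P = [[1, 3, 4], [2], [5], [6]], Q = [[1, 5, 6], [2], [3], [4]].

So P = [[1, 3, 4], [2], [5], [6]], Q = [[1, 5, 6], [2], [3], [4]].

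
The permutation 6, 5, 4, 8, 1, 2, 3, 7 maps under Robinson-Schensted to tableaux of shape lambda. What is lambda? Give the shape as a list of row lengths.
RSK row insertion gives P = [[1, 2, 3, 7], [4, 8], [5], [6]], which has shape [4, 2, 1, 1].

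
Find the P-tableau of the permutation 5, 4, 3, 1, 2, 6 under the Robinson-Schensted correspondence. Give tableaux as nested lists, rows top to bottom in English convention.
P = [[1, 2, 6], [3], [4], [5]]

Insert 5: appended to row 1. P = [[5]].
Insert 4: 4 bumps 5 from row 1; 5 starts row 2. P = [[4], [5]].
Insert 3: 3 bumps 4 from row 1; 4 bumps 5 from row 2; 5 starts row 3. P = [[3], [4], [5]].
Insert 1: 1 bumps 3 from row 1; 3 bumps 4 from row 2; 4 bumps 5 from row 3; 5 starts row 4. P = [[1], [3], [4], [5]].
Insert 2: appended to row 1. P = [[1, 2], [3], [4], [5]].
Insert 6: appended to row 1. P = [[1, 2, 6], [3], [4], [5]].

So P = [[1, 2, 6], [3], [4], [5]].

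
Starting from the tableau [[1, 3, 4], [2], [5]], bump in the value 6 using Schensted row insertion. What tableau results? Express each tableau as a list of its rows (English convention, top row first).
6 is larger than every entry of row 1, so it is appended to row 1. The new tableau is [[1, 3, 4, 6], [2], [5]].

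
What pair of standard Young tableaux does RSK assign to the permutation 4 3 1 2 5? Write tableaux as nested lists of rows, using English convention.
P = [[1, 2, 5], [3], [4]], Q = [[1, 4, 5], [2], [3]]

Insert each entry of the permutation into P by Schensted row insertion, recording in Q the position of each new cell.

Insert 4: appended to row 1. P = [[4]].
Insert 3: 3 bumps 4 from row 1; 4 starts row 2. P = [[3], [4]].
Insert 1: 1 bumps 3 from row 1; 3 bumps 4 from row 2; 4 starts row 3. P = [[1], [3], [4]].
Insert 2: appended to row 1. P = [[1, 2], [3], [4]].
Insert 5: appended to row 1. P = [[1, 2, 5], [3], [4]].

So P = [[1, 2, 5], [3], [4]], Q = [[1, 4, 5], [2], [3]].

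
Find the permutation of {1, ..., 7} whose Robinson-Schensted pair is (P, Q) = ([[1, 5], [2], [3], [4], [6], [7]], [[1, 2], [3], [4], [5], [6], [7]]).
4 7 6 5 3 2 1

Reverse the RSK construction: for i from n down to 1, find the cell of Q containing i, remove the entry at that cell from P, and reverse-bump it up through P; the value ejected from row 1 is w(i).

Step i=7: Q has 7 at row 6, column 1; remove 7 from row 6 of P and reverse-bump: 7 enters row 5 and ejects 6; 6 enters row 4 and ejects 4; 4 enters row 3 and ejects 3; 3 enters row 2 and ejects 2; 2 enters row 1 and ejects 1. So w(7) = 1. P is now [[2, 5], [3], [4], [6], [7]].
Step i=6: Q has 6 at row 5, column 1; remove 7 from row 5 of P and reverse-bump: 7 enters row 4 and ejects 6; 6 enters row 3 and ejects 4; 4 enters row 2 and ejects 3; 3 enters row 1 and ejects 2. So w(6) = 2. P is now [[3, 5], [4], [6], [7]].
Step i=5: Q has 5 at row 4, column 1; remove 7 from row 4 of P and reverse-bump: 7 enters row 3 and ejects 6; 6 enters row 2 and ejects 4; 4 enters row 1 and ejects 3. So w(5) = 3. P is now [[4, 5], [6], [7]].
Step i=4: Q has 4 at row 3, column 1; remove 7 from row 3 of P and reverse-bump: 7 enters row 2 and ejects 6; 6 enters row 1 and ejects 5. So w(4) = 5. P is now [[4, 6], [7]].
Step i=3: Q has 3 at row 2, column 1; remove 7 from row 2 of P and reverse-bump: 7 enters row 1 and ejects 6. So w(3) = 6. P is now [[4, 7]].
Step i=2: Q has 2 at row 1, column 2; remove that cell from P, ejecting 7. So w(2) = 7. P is now [[4]].
Step i=1: Q has 1 at row 1, column 1; remove that cell from P, ejecting 4. So w(1) = 4. P is now [].

So w = 4 7 6 5 3 2 1.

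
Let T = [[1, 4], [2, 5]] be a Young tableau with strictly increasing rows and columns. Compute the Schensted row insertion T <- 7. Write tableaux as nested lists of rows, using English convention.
7 is larger than every entry of row 1, so it is appended to row 1. The new tableau is [[1, 4, 7], [2, 5]].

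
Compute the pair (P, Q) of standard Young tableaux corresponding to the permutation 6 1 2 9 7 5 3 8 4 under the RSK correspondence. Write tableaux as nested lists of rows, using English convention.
Insert each entry of the permutation into P by Schensted row insertion, recording in Q the position of each new cell.

Insert 6: appended to row 1. P = [[6]].
Insert 1: 1 bumps 6 from row 1; 6 starts row 2. P = [[1], [6]].
Insert 2: appended to row 1. P = [[1, 2], [6]].
Insert 9: appended to row 1. P = [[1, 2, 9], [6]].
Insert 7: 7 bumps 9 from row 1; 9 appends to row 2. P = [[1, 2, 7], [6, 9]].
Insert 5: 5 bumps 7 from row 1; 7 bumps 9 from row 2; 9 starts row 3. P = [[1, 2, 5], [6, 7], [9]].
Insert 3: 3 bumps 5 from row 1; 5 bumps 6 from row 2; 6 bumps 9 from row 3; 9 starts row 4. P = [[1, 2, 3], [5, 7], [6], [9]].
Insert 8: appended to row 1. P = [[1, 2, 3, 8], [5, 7], [6], [9]].
Insert 4: 4 bumps 8 from row 1; 8 appends to row 2. P = [[1, 2, 3, 4], [5, 7, 8], [6], [9]].

So P = [[1, 2, 3, 4], [5, 7, 8], [6], [9]], Q = [[1, 3, 4, 8], [2, 5, 9], [6], [7]].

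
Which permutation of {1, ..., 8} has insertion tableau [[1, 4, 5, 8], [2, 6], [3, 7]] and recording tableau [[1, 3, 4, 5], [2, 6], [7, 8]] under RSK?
Reverse RSK: for i = n, n-1, ..., 1, locate i in Q, remove the corresponding corner cell from P, and reverse-bump its entry up through P; the value ejected from row 1 is w(i).

So w = 3 2 4 7 8 6 1 5.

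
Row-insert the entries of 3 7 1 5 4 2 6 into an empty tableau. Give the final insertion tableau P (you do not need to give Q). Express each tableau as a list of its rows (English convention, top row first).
P = [[1, 2, 6], [3, 4], [5], [7]]

Insert 3: appended to row 1. P = [[3]].
Insert 7: appended to row 1. P = [[3, 7]].
Insert 1: 1 bumps 3 from row 1; 3 starts row 2. P = [[1, 7], [3]].
Insert 5: 5 bumps 7 from row 1; 7 appends to row 2. P = [[1, 5], [3, 7]].
Insert 4: 4 bumps 5 from row 1; 5 bumps 7 from row 2; 7 starts row 3. P = [[1, 4], [3, 5], [7]].
Insert 2: 2 bumps 4 from row 1; 4 bumps 5 from row 2; 5 bumps 7 from row 3; 7 starts row 4. P = [[1, 2], [3, 4], [5], [7]].
Insert 6: appended to row 1. P = [[1, 2, 6], [3, 4], [5], [7]].

So P = [[1, 2, 6], [3, 4], [5], [7]].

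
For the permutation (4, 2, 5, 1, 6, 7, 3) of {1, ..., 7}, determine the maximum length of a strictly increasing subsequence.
4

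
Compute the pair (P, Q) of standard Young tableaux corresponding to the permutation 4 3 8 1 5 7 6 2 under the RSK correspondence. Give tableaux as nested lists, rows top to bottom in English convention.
Insert each entry of the permutation into P by Schensted row insertion, recording in Q the position of each new cell.

Insert 4: appended to row 1. P = [[4]].
Insert 3: 3 bumps 4 from row 1; 4 starts row 2. P = [[3], [4]].
Insert 8: appended to row 1. P = [[3, 8], [4]].
Insert 1: 1 bumps 3 from row 1; 3 bumps 4 from row 2; 4 starts row 3. P = [[1, 8], [3], [4]].
Insert 5: 5 bumps 8 from row 1; 8 appends to row 2. P = [[1, 5], [3, 8], [4]].
Insert 7: appended to row 1. P = [[1, 5, 7], [3, 8], [4]].
Insert 6: 6 bumps 7 from row 1; 7 bumps 8 from row 2; 8 appends to row 3. P = [[1, 5, 6], [3, 7], [4, 8]].
Insert 2: 2 bumps 5 from row 1; 5 bumps 7 from row 2; 7 bumps 8 from row 3; 8 starts row 4. P = [[1, 2, 6], [3, 5], [4, 7], [8]].

So P = [[1, 2, 6], [3, 5], [4, 7], [8]], Q = [[1, 3, 6], [2, 5], [4, 7], [8]].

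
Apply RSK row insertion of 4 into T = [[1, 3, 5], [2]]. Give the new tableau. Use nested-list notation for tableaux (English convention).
In row 1, 4 replaces 5 (the leftmost entry greater than 4); 5 is bumped to row 2. 5 is appended to row 2. The new tableau is [[1, 3, 4], [2, 5]].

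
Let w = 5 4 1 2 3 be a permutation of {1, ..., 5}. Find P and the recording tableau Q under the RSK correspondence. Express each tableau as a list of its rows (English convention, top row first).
Insert each entry of the permutation into P by Schensted row insertion, recording in Q the position of each new cell.

Insert 5: appended to row 1. P = [[5]], Q = [[1]].
Insert 4: 4 bumps 5 from row 1; 5 starts row 2. P = [[4], [5]], Q = [[1], [2]].
Insert 1: 1 bumps 4 from row 1; 4 bumps 5 from row 2; 5 starts row 3. P = [[1], [4], [5]], Q = [[1], [2], [3]].
Insert 2: appended to row 1. P = [[1, 2], [4], [5]], Q = [[1, 4], [2], [3]].
Insert 3: appended to row 1. P = [[1, 2, 3], [4], [5]], Q = [[1, 4, 5], [2], [3]].

So P = [[1, 2, 3], [4], [5]], Q = [[1, 4, 5], [2], [3]].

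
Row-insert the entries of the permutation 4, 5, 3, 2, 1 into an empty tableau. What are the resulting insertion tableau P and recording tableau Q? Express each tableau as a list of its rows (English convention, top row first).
Insert each entry of the permutation into P by Schensted row insertion, recording in Q the position of each new cell.

Insert 4: appended to row 1. P = [[4]].
Insert 5: appended to row 1. P = [[4, 5]].
Insert 3: 3 bumps 4 from row 1; 4 starts row 2. P = [[3, 5], [4]].
Insert 2: 2 bumps 3 from row 1; 3 bumps 4 from row 2; 4 starts row 3. P = [[2, 5], [3], [4]].
Insert 1: 1 bumps 2 from row 1; 2 bumps 3 from row 2; 3 bumps 4 from row 3; 4 starts row 4. P = [[1, 5], [2], [3], [4]].

So P = [[1, 5], [2], [3], [4]], Q = [[1, 2], [3], [4], [5]].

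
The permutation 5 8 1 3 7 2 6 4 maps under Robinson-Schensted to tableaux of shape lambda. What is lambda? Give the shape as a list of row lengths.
Row-insert each entry into an empty tableau.

After inserting 5: P = [[5]].
After inserting 8: P = [[5, 8]].
After inserting 1: P = [[1, 8], [5]].
After inserting 3: P = [[1, 3], [5, 8]].
After inserting 7: P = [[1, 3, 7], [5, 8]].
After inserting 2: P = [[1, 2, 7], [3, 8], [5]].
After inserting 6: P = [[1, 2, 6], [3, 7], [5, 8]].
After inserting 4: P = [[1, 2, 4], [3, 6], [5, 7], [8]].

The final insertion tableau P = [[1, 2, 4], [3, 6], [5, 7], [8]] has shape [3, 2, 2, 1].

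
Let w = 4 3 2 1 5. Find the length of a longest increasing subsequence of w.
2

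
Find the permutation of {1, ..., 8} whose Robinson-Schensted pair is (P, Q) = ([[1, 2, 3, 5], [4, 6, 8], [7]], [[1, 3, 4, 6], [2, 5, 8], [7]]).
4 1 2 7 6 8 3 5

Reverse the RSK construction: for i from n down to 1, find the cell of Q containing i, remove the entry at that cell from P, and reverse-bump it up through P; the value ejected from row 1 is w(i).

Step i=8: Q has 8 at row 2, column 3; remove 8 from row 2 of P and reverse-bump: 8 enters row 1 and ejects 5. So w(8) = 5. P is now [[1, 2, 3, 8], [4, 6], [7]].
Step i=7: Q has 7 at row 3, column 1; remove 7 from row 3 of P and reverse-bump: 7 enters row 2 and ejects 6; 6 enters row 1 and ejects 3. So w(7) = 3. P is now [[1, 2, 6, 8], [4, 7]].
Step i=6: Q has 6 at row 1, column 4; remove that cell from P, ejecting 8. So w(6) = 8. P is now [[1, 2, 6], [4, 7]].
Step i=5: Q has 5 at row 2, column 2; remove 7 from row 2 of P and reverse-bump: 7 enters row 1 and ejects 6. So w(5) = 6. P is now [[1, 2, 7], [4]].
Step i=4: Q has 4 at row 1, column 3; remove that cell from P, ejecting 7. So w(4) = 7. P is now [[1, 2], [4]].
Step i=3: Q has 3 at row 1, column 2; remove that cell from P, ejecting 2. So w(3) = 2. P is now [[1], [4]].
Step i=2: Q has 2 at row 2, column 1; remove 4 from row 2 of P and reverse-bump: 4 enters row 1 and ejects 1. So w(2) = 1. P is now [[4]].
Step i=1: Q has 1 at row 1, column 1; remove that cell from P, ejecting 4. So w(1) = 4. P is now [].

So w = 4 1 2 7 6 8 3 5.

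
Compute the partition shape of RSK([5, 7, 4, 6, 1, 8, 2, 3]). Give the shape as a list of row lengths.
Row-insert each entry into an empty tableau.

After inserting 5: P = [[5]].
After inserting 7: P = [[5, 7]].
After inserting 4: P = [[4, 7], [5]].
After inserting 6: P = [[4, 6], [5, 7]].
After inserting 1: P = [[1, 6], [4, 7], [5]].
After inserting 8: P = [[1, 6, 8], [4, 7], [5]].
After inserting 2: P = [[1, 2, 8], [4, 6], [5, 7]].
After inserting 3: P = [[1, 2, 3], [4, 6, 8], [5, 7]].

The final insertion tableau P = [[1, 2, 3], [4, 6, 8], [5, 7]] has shape [3, 3, 2].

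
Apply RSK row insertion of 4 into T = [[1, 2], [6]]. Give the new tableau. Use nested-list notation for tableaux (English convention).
[[1, 2, 4], [6]]

4 is larger than every entry of row 1, so it is appended to row 1. The new tableau is [[1, 2, 4], [6]].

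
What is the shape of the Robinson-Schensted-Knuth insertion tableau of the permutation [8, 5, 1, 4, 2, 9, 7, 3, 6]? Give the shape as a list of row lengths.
[4, 2, 2, 1]

Row-insert each entry into an empty tableau.

After inserting 8: P = [[8]].
After inserting 5: P = [[5], [8]].
After inserting 1: P = [[1], [5], [8]].
After inserting 4: P = [[1, 4], [5], [8]].
After inserting 2: P = [[1, 2], [4], [5], [8]].
After inserting 9: P = [[1, 2, 9], [4], [5], [8]].
After inserting 7: P = [[1, 2, 7], [4, 9], [5], [8]].
After inserting 3: P = [[1, 2, 3], [4, 7], [5, 9], [8]].
After inserting 6: P = [[1, 2, 3, 6], [4, 7], [5, 9], [8]].

The final insertion tableau P = [[1, 2, 3, 6], [4, 7], [5, 9], [8]] has shape [4, 2, 2, 1].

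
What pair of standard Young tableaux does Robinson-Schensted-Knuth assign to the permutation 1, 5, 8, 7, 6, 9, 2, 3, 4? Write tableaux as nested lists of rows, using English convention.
P = [[1, 2, 3, 4], [5, 6, 9], [7], [8]], Q = [[1, 2, 3, 6], [4, 8, 9], [5], [7]]

Insert each entry of the permutation into P by Schensted row insertion, recording in Q the position of each new cell.

Insert 1: appended to row 1. P = [[1]].
Insert 5: appended to row 1. P = [[1, 5]].
Insert 8: appended to row 1. P = [[1, 5, 8]].
Insert 7: 7 bumps 8 from row 1; 8 starts row 2. P = [[1, 5, 7], [8]].
Insert 6: 6 bumps 7 from row 1; 7 bumps 8 from row 2; 8 starts row 3. P = [[1, 5, 6], [7], [8]].
Insert 9: appended to row 1. P = [[1, 5, 6, 9], [7], [8]].
Insert 2: 2 bumps 5 from row 1; 5 bumps 7 from row 2; 7 bumps 8 from row 3; 8 starts row 4. P = [[1, 2, 6, 9], [5], [7], [8]].
Insert 3: 3 bumps 6 from row 1; 6 appends to row 2. P = [[1, 2, 3, 9], [5, 6], [7], [8]].
Insert 4: 4 bumps 9 from row 1; 9 appends to row 2. P = [[1, 2, 3, 4], [5, 6, 9], [7], [8]].

So P = [[1, 2, 3, 4], [5, 6, 9], [7], [8]], Q = [[1, 2, 3, 6], [4, 8, 9], [5], [7]].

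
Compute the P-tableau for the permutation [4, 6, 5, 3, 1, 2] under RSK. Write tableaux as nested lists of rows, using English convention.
After inserting 4: P = [[4]].
After inserting 6: P = [[4, 6]].
After inserting 5: P = [[4, 5], [6]].
After inserting 3: P = [[3, 5], [4], [6]].
After inserting 1: P = [[1, 5], [3], [4], [6]].
After inserting 2: P = [[1, 2], [3, 5], [4], [6]].

So P = [[1, 2], [3, 5], [4], [6]].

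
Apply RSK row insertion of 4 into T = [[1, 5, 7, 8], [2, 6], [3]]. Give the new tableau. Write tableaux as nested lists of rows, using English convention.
In row 1, 4 replaces 5 (the leftmost entry greater than 4); 5 is bumped to row 2. In row 2, 5 replaces 6 (the leftmost entry greater than 5); 6 is bumped to row 3. 6 is appended to row 3. The new tableau is [[1, 4, 7, 8], [2, 5], [3, 6]].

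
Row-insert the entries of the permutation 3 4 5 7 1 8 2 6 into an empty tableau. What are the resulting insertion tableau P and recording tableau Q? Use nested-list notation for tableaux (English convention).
Insert each entry of the permutation into P by Schensted row insertion, recording in Q the position of each new cell.

Insert 3: appended to row 1. P = [[3]], Q = [[1]].
Insert 4: appended to row 1. P = [[3, 4]], Q = [[1, 2]].
Insert 5: appended to row 1. P = [[3, 4, 5]], Q = [[1, 2, 3]].
Insert 7: appended to row 1. P = [[3, 4, 5, 7]], Q = [[1, 2, 3, 4]].
Insert 1: 1 bumps 3 from row 1; 3 starts row 2. P = [[1, 4, 5, 7], [3]], Q = [[1, 2, 3, 4], [5]].
Insert 8: appended to row 1. P = [[1, 4, 5, 7, 8], [3]], Q = [[1, 2, 3, 4, 6], [5]].
Insert 2: 2 bumps 4 from row 1; 4 appends to row 2. P = [[1, 2, 5, 7, 8], [3, 4]], Q = [[1, 2, 3, 4, 6], [5, 7]].
Insert 6: 6 bumps 7 from row 1; 7 appends to row 2. P = [[1, 2, 5, 6, 8], [3, 4, 7]], Q = [[1, 2, 3, 4, 6], [5, 7, 8]].

So P = [[1, 2, 5, 6, 8], [3, 4, 7]], Q = [[1, 2, 3, 4, 6], [5, 7, 8]].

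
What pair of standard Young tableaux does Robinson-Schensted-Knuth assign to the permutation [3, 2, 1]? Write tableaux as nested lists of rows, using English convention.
Insert each entry of the permutation into P by Schensted row insertion, recording in Q the position of each new cell.

Insert 3: appended to row 1. P = [[3]].
Insert 2: 2 bumps 3 from row 1; 3 starts row 2. P = [[2], [3]].
Insert 1: 1 bumps 2 from row 1; 2 bumps 3 from row 2; 3 starts row 3. P = [[1], [2], [3]].

So P = [[1], [2], [3]], Q = [[1], [2], [3]].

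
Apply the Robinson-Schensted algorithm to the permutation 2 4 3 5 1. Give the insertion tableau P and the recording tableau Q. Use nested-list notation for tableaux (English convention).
P = [[1, 3, 5], [2], [4]], Q = [[1, 2, 4], [3], [5]]

Insert each entry of the permutation into P by Schensted row insertion, recording in Q the position of each new cell.

Insert 2: appended to row 1. P = [[2]].
Insert 4: appended to row 1. P = [[2, 4]].
Insert 3: 3 bumps 4 from row 1; 4 starts row 2. P = [[2, 3], [4]].
Insert 5: appended to row 1. P = [[2, 3, 5], [4]].
Insert 1: 1 bumps 2 from row 1; 2 bumps 4 from row 2; 4 starts row 3. P = [[1, 3, 5], [2], [4]].

So P = [[1, 3, 5], [2], [4]], Q = [[1, 2, 4], [3], [5]].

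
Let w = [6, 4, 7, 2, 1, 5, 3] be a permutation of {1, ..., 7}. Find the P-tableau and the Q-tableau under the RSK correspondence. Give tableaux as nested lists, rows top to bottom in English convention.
P = [[1, 3], [2, 5], [4, 7], [6]], Q = [[1, 3], [2, 6], [4, 7], [5]]

Insert each entry of the permutation into P by Schensted row insertion, recording in Q the position of each new cell.

Insert 6: appended to row 1. P = [[6]].
Insert 4: 4 bumps 6 from row 1; 6 starts row 2. P = [[4], [6]].
Insert 7: appended to row 1. P = [[4, 7], [6]].
Insert 2: 2 bumps 4 from row 1; 4 bumps 6 from row 2; 6 starts row 3. P = [[2, 7], [4], [6]].
Insert 1: 1 bumps 2 from row 1; 2 bumps 4 from row 2; 4 bumps 6 from row 3; 6 starts row 4. P = [[1, 7], [2], [4], [6]].
Insert 5: 5 bumps 7 from row 1; 7 appends to row 2. P = [[1, 5], [2, 7], [4], [6]].
Insert 3: 3 bumps 5 from row 1; 5 bumps 7 from row 2; 7 appends to row 3. P = [[1, 3], [2, 5], [4, 7], [6]].

So P = [[1, 3], [2, 5], [4, 7], [6]], Q = [[1, 3], [2, 6], [4, 7], [5]].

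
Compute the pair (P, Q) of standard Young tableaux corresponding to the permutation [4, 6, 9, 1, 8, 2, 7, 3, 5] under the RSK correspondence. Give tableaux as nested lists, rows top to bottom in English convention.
Insert each entry of the permutation into P by Schensted row insertion, recording in Q the position of each new cell.

After inserting 4: P = [[4]].
After inserting 6: P = [[4, 6]].
After inserting 9: P = [[4, 6, 9]].
After inserting 1: P = [[1, 6, 9], [4]].
After inserting 8: P = [[1, 6, 8], [4, 9]].
After inserting 2: P = [[1, 2, 8], [4, 6], [9]].
After inserting 7: P = [[1, 2, 7], [4, 6, 8], [9]].
After inserting 3: P = [[1, 2, 3], [4, 6, 7], [8], [9]].
After inserting 5: P = [[1, 2, 3, 5], [4, 6, 7], [8], [9]].

So P = [[1, 2, 3, 5], [4, 6, 7], [8], [9]], Q = [[1, 2, 3, 9], [4, 5, 7], [6], [8]].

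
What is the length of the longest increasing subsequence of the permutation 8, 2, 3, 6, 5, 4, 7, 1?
4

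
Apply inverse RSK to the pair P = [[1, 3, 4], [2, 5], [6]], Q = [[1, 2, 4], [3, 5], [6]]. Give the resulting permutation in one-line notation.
Reverse RSK: for i = n, n-1, ..., 1, locate i in Q, remove the corresponding corner cell from P, and reverse-bump its entry up through P; the value ejected from row 1 is w(i).

So w = 2 3 1 6 5 4.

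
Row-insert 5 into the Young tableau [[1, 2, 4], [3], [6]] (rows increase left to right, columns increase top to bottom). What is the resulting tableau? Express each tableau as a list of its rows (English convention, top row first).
5 is larger than every entry of row 1, so it is appended to row 1. The new tableau is [[1, 2, 4, 5], [3], [6]].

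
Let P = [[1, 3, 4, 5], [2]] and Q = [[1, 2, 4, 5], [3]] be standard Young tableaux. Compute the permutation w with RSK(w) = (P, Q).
2 3 1 4 5

Reverse the RSK construction: for i from n down to 1, find the cell of Q containing i, remove the entry at that cell from P, and reverse-bump it up through P; the value ejected from row 1 is w(i).

Step i=5: Q has 5 at row 1, column 4; remove that cell from P, ejecting 5. So w(5) = 5. P is now [[1, 3, 4], [2]].
Step i=4: Q has 4 at row 1, column 3; remove that cell from P, ejecting 4. So w(4) = 4. P is now [[1, 3], [2]].
Step i=3: Q has 3 at row 2, column 1; remove 2 from row 2 of P and reverse-bump: 2 enters row 1 and ejects 1. So w(3) = 1. P is now [[2, 3]].
Step i=2: Q has 2 at row 1, column 2; remove that cell from P, ejecting 3. So w(2) = 3. P is now [[2]].
Step i=1: Q has 1 at row 1, column 1; remove that cell from P, ejecting 2. So w(1) = 2. P is now [].

So w = 2 3 1 4 5.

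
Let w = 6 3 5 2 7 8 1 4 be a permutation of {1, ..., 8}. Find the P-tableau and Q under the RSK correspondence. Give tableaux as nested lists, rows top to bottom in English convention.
P = [[1, 4, 7, 8], [2, 5], [3], [6]], Q = [[1, 3, 5, 6], [2, 8], [4], [7]]

Insert each entry of the permutation into P by Schensted row insertion, recording in Q the position of each new cell.

Insert 6: appended to row 1. P = [[6]].
Insert 3: 3 bumps 6 from row 1; 6 starts row 2. P = [[3], [6]].
Insert 5: appended to row 1. P = [[3, 5], [6]].
Insert 2: 2 bumps 3 from row 1; 3 bumps 6 from row 2; 6 starts row 3. P = [[2, 5], [3], [6]].
Insert 7: appended to row 1. P = [[2, 5, 7], [3], [6]].
Insert 8: appended to row 1. P = [[2, 5, 7, 8], [3], [6]].
Insert 1: 1 bumps 2 from row 1; 2 bumps 3 from row 2; 3 bumps 6 from row 3; 6 starts row 4. P = [[1, 5, 7, 8], [2], [3], [6]].
Insert 4: 4 bumps 5 from row 1; 5 appends to row 2. P = [[1, 4, 7, 8], [2, 5], [3], [6]].

So P = [[1, 4, 7, 8], [2, 5], [3], [6]], Q = [[1, 3, 5, 6], [2, 8], [4], [7]].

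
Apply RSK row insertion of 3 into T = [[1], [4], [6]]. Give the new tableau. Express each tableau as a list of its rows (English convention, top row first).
3 is larger than every entry of row 1, so it is appended to row 1. The new tableau is [[1, 3], [4], [6]].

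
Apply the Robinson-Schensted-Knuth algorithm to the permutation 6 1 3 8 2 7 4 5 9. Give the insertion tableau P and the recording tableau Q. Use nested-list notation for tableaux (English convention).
P = [[1, 2, 4, 5, 9], [3, 7], [6, 8]], Q = [[1, 3, 4, 8, 9], [2, 6], [5, 7]]

Insert each entry of the permutation into P by Schensted row insertion, recording in Q the position of each new cell.

Insert 6: appended to row 1. P = [[6]].
Insert 1: 1 bumps 6 from row 1; 6 starts row 2. P = [[1], [6]].
Insert 3: appended to row 1. P = [[1, 3], [6]].
Insert 8: appended to row 1. P = [[1, 3, 8], [6]].
Insert 2: 2 bumps 3 from row 1; 3 bumps 6 from row 2; 6 starts row 3. P = [[1, 2, 8], [3], [6]].
Insert 7: 7 bumps 8 from row 1; 8 appends to row 2. P = [[1, 2, 7], [3, 8], [6]].
Insert 4: 4 bumps 7 from row 1; 7 bumps 8 from row 2; 8 appends to row 3. P = [[1, 2, 4], [3, 7], [6, 8]].
Insert 5: appended to row 1. P = [[1, 2, 4, 5], [3, 7], [6, 8]].
Insert 9: appended to row 1. P = [[1, 2, 4, 5, 9], [3, 7], [6, 8]].

So P = [[1, 2, 4, 5, 9], [3, 7], [6, 8]], Q = [[1, 3, 4, 8, 9], [2, 6], [5, 7]].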